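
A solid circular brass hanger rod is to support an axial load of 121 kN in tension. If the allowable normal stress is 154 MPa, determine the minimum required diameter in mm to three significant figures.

Required area A ≥ P/σ_allow = 121000/154 = 785.7 mm².
For a solid circular section, d ≥ √(4A/π) = 31.63 mm.

31.6 mm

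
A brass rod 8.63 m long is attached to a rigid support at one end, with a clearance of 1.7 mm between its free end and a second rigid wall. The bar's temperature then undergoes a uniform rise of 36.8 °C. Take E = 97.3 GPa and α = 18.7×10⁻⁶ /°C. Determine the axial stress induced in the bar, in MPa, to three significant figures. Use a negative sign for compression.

Free thermal expansion αLΔT = 18.7e-6 · 8630 · 36.8 = 5.939 mm.
The walls engage after the gap closes; constrained expansion = 5.939 − 1.7 = 4.239 mm.
The walls impose strain ε = −(4.239)/8630 = -4.9117e-04; σ = Eε = 97300 · -4.9117e-04 = -47.79 MPa.

-47.8 MPa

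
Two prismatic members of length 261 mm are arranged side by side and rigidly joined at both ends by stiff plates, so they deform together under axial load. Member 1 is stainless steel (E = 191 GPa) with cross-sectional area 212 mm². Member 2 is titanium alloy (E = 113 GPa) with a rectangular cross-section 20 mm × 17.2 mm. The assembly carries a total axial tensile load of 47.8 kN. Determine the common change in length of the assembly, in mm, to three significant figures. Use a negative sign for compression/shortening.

A_2 = 344 mm².
Equal strain + equilibrium ⇒ each member carries load in proportion to AE: A₁E₁ = 40490000 N, A₂E₂ = 38870000 N, ΣAE = 79360000 N.
δ = PL/ΣAE = 47800·261/79360000 = 0.1572 mm.

0.157 mm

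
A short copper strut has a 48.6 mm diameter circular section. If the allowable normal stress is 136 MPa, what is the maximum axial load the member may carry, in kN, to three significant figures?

252 kN

A = 1855 mm².
P_max = σ_allow · A = 136 · 1855 = 252300 N = 252.3 kN.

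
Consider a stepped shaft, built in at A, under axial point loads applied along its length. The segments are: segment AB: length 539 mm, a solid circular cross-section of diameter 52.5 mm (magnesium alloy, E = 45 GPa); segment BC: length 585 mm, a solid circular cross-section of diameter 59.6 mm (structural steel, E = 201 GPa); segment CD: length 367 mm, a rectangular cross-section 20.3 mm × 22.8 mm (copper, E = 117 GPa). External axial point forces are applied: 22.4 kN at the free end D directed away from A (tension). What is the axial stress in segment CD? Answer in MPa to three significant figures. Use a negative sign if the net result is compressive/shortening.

48.4 MPa

Internal axial forces (sectioning from the free end, tension +): N_CD = 22.4 kN, N_BC = 22.4 kN, N_AB = 22.4 kN.
A_CD = 462.8 mm².
σ_CD = N_CD/A_CD = 22400/462.8 = 48.4 MPa.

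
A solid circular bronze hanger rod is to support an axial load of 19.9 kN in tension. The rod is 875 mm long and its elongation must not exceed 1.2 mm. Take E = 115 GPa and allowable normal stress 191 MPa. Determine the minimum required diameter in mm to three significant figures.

12.7 mm

Required area A ≥ P/σ_allow = 19900/191 = 104.2 mm².
For a solid circular section, d ≥ √(4A/π) = 11.52 mm.
Elongation limit: A ≥ PL/(Eδ_allow) = 19900·875/(115000·1.2) = 126.2 mm² ⇒ d ≥ 12.67 mm.
The elongation limit governs.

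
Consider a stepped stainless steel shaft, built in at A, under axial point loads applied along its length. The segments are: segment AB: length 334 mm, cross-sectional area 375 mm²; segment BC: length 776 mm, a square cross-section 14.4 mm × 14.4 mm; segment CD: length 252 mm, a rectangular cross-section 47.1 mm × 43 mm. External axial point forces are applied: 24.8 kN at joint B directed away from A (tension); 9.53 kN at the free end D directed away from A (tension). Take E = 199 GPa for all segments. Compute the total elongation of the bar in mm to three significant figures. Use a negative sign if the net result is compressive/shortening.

Internal axial forces (sectioning from the free end, tension +): N_CD = 9.53 kN, N_BC = 9.53 kN, N_AB = 34.33 kN.
A_BC = 207.4 mm².
A_CD = 2025 mm².
δ_AB = 34330·334/(375·199000) = 0.1537 mm
δ_BC = 9530·776/(207.4·199000) = 0.1792 mm
δ_CD = 9530·252/(2025·199000) = 0.005959 mm
δ = Σδ_i = 0.3388 mm.

0.339 mm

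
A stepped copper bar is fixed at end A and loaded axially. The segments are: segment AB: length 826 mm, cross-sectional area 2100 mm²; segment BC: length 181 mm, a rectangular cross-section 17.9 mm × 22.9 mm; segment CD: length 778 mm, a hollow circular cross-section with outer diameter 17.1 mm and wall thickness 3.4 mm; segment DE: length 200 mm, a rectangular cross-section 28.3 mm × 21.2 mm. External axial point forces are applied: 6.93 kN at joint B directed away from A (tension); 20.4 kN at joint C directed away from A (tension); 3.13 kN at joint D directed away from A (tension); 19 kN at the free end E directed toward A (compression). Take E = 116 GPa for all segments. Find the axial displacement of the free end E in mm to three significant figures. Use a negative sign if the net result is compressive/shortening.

-0.726 mm

Internal axial forces (sectioning from the free end, tension +): N_DE = -19 kN, N_CD = -15.87 kN, N_BC = 4.53 kN, N_AB = 11.46 kN.
A_BC = 409.9 mm².
A_CD = 146.3 mm².
A_DE = 600 mm².
δ_AB = 11460·826/(2100·116000) = 0.03886 mm
δ_BC = 4530·181/(409.9·116000) = 0.01724 mm
δ_CD = -15870·778/(146.3·116000) = -0.7274 mm
δ_DE = -19000·200/(600·116000) = -0.0546 mm
δ = Σδ_i = -0.7259 mm.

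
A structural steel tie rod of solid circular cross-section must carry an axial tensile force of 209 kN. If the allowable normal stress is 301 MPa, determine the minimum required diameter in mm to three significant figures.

29.7 mm

Required area A ≥ P/σ_allow = 209000/301 = 694.4 mm².
For a solid circular section, d ≥ √(4A/π) = 29.73 mm.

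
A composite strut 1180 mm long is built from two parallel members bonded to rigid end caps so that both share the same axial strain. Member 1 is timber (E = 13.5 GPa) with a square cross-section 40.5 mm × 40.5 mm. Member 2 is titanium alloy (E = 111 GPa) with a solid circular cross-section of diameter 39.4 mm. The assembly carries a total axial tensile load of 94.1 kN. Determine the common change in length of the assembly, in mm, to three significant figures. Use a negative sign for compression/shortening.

0.705 mm

A_1 = 1640 mm².
A_2 = 1219 mm².
Equal strain + equilibrium ⇒ each member carries load in proportion to AE: A₁E₁ = 22140000 N, A₂E₂ = 135300000 N, ΣAE = 157500000 N.
δ = PL/ΣAE = 94100·1180/157500000 = 0.7051 mm.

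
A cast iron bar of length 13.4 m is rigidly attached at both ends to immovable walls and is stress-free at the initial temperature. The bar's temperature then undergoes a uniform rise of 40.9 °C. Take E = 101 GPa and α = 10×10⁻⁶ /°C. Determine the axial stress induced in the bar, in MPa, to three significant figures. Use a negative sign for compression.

-41.3 MPa

Free thermal expansion αLΔT = 10e-6 · 13400 · 40.9 = 5.481 mm.
The walls impose strain ε = −(5.481)/13400 = -4.0900e-04; σ = Eε = 101000 · -4.0900e-04 = -41.31 MPa.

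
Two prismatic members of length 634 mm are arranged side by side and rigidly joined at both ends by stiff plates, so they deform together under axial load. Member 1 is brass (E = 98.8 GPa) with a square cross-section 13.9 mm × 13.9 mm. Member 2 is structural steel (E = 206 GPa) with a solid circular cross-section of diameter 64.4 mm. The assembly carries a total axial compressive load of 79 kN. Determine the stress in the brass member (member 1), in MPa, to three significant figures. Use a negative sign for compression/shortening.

A_1 = 193.2 mm².
A_2 = 3257 mm².
Equal strain + equilibrium ⇒ each member carries load in proportion to AE: A₁E₁ = 19090000 N, A₂E₂ = 671000000 N, ΣAE = 690100000 N.
σ₁ = P·E₁/ΣAE = -79000·98800/690100000 = -11.31 MPa.

-11.3 MPa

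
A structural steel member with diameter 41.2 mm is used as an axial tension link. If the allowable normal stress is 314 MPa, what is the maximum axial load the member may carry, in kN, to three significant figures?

A = 1333 mm².
P_max = σ_allow · A = 314 · 1333 = 418600 N = 418.6 kN.

419 kN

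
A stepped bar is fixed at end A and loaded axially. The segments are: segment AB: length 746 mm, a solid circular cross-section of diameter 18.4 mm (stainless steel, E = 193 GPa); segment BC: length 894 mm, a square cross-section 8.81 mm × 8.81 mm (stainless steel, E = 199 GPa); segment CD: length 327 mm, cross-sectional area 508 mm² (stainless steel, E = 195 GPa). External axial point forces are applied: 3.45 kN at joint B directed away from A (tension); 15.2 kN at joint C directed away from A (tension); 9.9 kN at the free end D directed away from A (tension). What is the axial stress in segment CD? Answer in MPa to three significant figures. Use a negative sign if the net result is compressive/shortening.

19.5 MPa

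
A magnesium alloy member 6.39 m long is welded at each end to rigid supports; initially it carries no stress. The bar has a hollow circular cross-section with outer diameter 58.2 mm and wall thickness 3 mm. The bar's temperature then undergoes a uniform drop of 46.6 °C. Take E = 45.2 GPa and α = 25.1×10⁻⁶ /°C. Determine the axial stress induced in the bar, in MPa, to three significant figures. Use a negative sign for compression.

52.9 MPa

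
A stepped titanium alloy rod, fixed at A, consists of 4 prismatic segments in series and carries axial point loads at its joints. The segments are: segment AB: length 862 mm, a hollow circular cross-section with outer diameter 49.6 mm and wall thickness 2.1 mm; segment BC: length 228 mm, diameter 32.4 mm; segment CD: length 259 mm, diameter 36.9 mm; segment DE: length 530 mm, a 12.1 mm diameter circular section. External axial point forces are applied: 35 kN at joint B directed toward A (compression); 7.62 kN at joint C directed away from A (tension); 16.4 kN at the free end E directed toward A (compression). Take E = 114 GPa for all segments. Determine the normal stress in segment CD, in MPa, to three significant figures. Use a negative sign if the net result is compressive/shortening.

-15.3 MPa

Internal axial forces (sectioning from the free end, tension +): N_DE = -16.4 kN, N_CD = -16.4 kN, N_BC = -8.78 kN, N_AB = -43.78 kN.
A_CD = 1069 mm².
σ_CD = N_CD/A_CD = -16400/1069 = -15.34 MPa.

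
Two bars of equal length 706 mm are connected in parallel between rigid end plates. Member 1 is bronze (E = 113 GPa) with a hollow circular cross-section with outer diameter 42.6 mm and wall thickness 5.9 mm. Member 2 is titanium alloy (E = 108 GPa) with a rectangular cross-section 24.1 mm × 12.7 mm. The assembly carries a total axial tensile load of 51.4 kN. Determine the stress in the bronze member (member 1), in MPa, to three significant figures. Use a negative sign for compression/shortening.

A_1 = 680.2 mm².
A_2 = 306.1 mm².
Equal strain + equilibrium ⇒ each member carries load in proportion to AE: A₁E₁ = 76870000 N, A₂E₂ = 33060000 N, ΣAE = 109900000 N.
σ₁ = P·E₁/ΣAE = 51400·113000/109900000 = 52.84 MPa.

52.8 MPa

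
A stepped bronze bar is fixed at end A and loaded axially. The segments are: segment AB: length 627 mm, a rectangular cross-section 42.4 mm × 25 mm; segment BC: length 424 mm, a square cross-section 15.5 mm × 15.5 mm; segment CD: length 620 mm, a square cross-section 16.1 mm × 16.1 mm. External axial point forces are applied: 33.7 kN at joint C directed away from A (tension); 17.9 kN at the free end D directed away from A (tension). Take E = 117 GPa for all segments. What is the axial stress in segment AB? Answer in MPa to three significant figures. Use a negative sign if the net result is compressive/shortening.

48.7 MPa

Internal axial forces (sectioning from the free end, tension +): N_CD = 17.9 kN, N_BC = 51.6 kN, N_AB = 51.6 kN.
A_AB = 1060 mm².
σ_AB = N_AB/A_AB = 51600/1060 = 48.68 MPa.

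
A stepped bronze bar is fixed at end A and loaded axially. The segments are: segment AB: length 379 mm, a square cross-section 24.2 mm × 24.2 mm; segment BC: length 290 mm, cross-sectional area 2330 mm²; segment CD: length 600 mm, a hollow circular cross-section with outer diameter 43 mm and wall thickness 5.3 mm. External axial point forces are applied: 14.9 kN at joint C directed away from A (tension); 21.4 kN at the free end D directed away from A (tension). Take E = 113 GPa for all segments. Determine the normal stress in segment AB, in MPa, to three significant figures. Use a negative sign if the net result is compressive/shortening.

62.0 MPa

Internal axial forces (sectioning from the free end, tension +): N_CD = 21.4 kN, N_BC = 36.3 kN, N_AB = 36.3 kN.
A_AB = 585.6 mm².
σ_AB = N_AB/A_AB = 36300/585.6 = 61.98 MPa.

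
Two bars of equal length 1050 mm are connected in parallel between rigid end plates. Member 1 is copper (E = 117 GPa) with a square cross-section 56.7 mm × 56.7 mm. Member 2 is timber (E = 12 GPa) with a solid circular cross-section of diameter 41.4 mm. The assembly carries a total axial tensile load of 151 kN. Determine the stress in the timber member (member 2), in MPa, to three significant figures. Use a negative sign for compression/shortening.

4.62 MPa

A_1 = 3215 mm².
A_2 = 1346 mm².
Equal strain + equilibrium ⇒ each member carries load in proportion to AE: A₁E₁ = 376100000 N, A₂E₂ = 16150000 N, ΣAE = 392300000 N.
σ₂ = P·E₂/ΣAE = 151000·12000/392300000 = 4.619 MPa.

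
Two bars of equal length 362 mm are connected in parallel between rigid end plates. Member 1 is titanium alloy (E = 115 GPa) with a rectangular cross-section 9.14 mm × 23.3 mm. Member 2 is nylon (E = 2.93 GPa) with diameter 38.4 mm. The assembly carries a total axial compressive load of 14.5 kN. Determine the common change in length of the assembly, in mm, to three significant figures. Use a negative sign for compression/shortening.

-0.188 mm

A_1 = 213 mm².
A_2 = 1158 mm².
Equal strain + equilibrium ⇒ each member carries load in proportion to AE: A₁E₁ = 24490000 N, A₂E₂ = 3393000 N, ΣAE = 27880000 N.
δ = PL/ΣAE = -14500·362/27880000 = -0.1882 mm.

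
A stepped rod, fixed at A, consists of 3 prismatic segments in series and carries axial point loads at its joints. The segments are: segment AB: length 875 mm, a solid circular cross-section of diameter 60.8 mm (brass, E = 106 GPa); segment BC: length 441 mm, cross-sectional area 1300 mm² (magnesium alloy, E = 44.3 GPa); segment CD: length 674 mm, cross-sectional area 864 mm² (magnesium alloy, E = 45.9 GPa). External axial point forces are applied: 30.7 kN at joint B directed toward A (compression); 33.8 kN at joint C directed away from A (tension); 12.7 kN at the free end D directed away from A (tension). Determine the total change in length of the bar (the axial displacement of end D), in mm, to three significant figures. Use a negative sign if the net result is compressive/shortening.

Internal axial forces (sectioning from the free end, tension +): N_CD = 12.7 kN, N_BC = 46.5 kN, N_AB = 15.8 kN.
A_AB = 2903 mm².
δ_AB = 15800·875/(2903·106000) = 0.04492 mm
δ_BC = 46500·441/(1300·44300) = 0.3561 mm
δ_CD = 12700·674/(864·45900) = 0.2158 mm
δ = Σδ_i = 0.6168 mm.

0.617 mm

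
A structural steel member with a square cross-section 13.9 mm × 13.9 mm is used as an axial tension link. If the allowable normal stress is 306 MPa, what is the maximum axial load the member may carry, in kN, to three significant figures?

A = 193.2 mm².
P_max = σ_allow · A = 306 · 193.2 = 59120 N = 59.12 kN.

59.1 kN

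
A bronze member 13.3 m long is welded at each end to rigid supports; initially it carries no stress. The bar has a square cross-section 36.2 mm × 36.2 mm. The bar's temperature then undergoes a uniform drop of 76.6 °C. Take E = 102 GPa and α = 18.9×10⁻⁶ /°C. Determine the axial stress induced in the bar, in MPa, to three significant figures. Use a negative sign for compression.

Free thermal expansion αLΔT = 18.9e-6 · 13300 · -76.6 = -19.25 mm.
The walls impose strain ε = −(-19.25)/13300 = 1.4477e-03; σ = Eε = 102000 · 1.4477e-03 = 147.7 MPa.

148 MPa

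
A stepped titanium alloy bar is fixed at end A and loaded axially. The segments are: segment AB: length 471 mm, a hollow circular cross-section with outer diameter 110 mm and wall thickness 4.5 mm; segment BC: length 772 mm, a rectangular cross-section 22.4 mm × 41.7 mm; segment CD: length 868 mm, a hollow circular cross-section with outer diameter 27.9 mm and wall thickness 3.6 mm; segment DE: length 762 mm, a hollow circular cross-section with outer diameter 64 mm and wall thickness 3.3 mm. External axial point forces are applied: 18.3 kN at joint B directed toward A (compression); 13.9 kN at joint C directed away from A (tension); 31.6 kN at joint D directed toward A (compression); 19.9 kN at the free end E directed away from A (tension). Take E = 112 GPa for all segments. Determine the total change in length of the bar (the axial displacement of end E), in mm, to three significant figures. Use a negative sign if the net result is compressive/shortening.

-0.144 mm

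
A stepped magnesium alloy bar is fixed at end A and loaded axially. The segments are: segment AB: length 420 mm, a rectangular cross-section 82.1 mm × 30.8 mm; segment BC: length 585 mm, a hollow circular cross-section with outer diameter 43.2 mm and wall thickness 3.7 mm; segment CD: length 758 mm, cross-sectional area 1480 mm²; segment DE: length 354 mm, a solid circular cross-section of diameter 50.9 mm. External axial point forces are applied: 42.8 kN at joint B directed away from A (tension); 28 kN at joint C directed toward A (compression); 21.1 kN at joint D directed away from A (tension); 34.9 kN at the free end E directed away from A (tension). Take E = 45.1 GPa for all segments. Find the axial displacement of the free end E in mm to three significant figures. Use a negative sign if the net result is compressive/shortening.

1.82 mm

Internal axial forces (sectioning from the free end, tension +): N_DE = 34.9 kN, N_CD = 56 kN, N_BC = 28 kN, N_AB = 70.8 kN.
A_AB = 2529 mm².
A_BC = 459.1 mm².
A_DE = 2035 mm².
δ_AB = 70800·420/(2529·45100) = 0.2607 mm
δ_BC = 28000·585/(459.1·45100) = 0.791 mm
δ_CD = 56000·758/(1480·45100) = 0.6359 mm
δ_DE = 34900·354/(2035·45100) = 0.1346 mm
δ = Σδ_i = 1.822 mm.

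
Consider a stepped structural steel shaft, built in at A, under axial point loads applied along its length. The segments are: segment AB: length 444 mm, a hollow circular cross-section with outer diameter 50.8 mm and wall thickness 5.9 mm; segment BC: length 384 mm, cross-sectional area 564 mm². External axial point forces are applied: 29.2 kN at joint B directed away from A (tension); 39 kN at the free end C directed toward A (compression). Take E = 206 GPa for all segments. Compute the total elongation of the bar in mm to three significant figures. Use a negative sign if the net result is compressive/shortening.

-0.154 mm

Internal axial forces (sectioning from the free end, tension +): N_BC = -39 kN, N_AB = -9.8 kN.
A_AB = 832.2 mm².
δ_AB = -9800·444/(832.2·206000) = -0.02538 mm
δ_BC = -39000·384/(564·206000) = -0.1289 mm
δ = Σδ_i = -0.1543 mm.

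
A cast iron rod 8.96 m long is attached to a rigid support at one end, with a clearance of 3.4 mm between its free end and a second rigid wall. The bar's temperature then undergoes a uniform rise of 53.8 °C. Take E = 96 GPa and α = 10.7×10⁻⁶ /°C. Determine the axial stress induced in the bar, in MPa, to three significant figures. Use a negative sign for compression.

-18.8 MPa

Free thermal expansion αLΔT = 10.7e-6 · 8960 · 53.8 = 5.158 mm.
The walls engage after the gap closes; constrained expansion = 5.158 − 3.4 = 1.758 mm.
The walls impose strain ε = −(1.758)/8960 = -1.9620e-04; σ = Eε = 96000 · -1.9620e-04 = -18.83 MPa.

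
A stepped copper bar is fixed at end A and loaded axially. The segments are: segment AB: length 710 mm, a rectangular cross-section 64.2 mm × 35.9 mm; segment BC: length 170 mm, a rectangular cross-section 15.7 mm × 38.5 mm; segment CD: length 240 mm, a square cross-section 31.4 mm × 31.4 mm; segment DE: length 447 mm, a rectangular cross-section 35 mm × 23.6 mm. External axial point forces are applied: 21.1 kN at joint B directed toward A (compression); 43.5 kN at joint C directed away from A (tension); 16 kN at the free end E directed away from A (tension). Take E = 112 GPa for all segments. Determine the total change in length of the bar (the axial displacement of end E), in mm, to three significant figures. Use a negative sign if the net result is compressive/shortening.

Internal axial forces (sectioning from the free end, tension +): N_DE = 16 kN, N_CD = 16 kN, N_BC = 59.5 kN, N_AB = 38.4 kN.
A_AB = 2305 mm².
A_BC = 604.4 mm².
A_CD = 986 mm².
A_DE = 826 mm².
δ_AB = 38400·710/(2305·112000) = 0.1056 mm
δ_BC = 59500·170/(604.4·112000) = 0.1494 mm
δ_CD = 16000·240/(986·112000) = 0.03477 mm
δ_DE = 16000·447/(826·112000) = 0.07731 mm
δ = Σδ_i = 0.3671 mm.

0.367 mm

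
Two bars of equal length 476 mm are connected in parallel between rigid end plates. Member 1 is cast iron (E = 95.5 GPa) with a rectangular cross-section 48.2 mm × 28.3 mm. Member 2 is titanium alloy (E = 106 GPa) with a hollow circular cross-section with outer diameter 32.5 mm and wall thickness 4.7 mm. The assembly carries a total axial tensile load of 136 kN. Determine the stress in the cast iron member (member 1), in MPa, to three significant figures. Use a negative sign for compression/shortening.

74.7 MPa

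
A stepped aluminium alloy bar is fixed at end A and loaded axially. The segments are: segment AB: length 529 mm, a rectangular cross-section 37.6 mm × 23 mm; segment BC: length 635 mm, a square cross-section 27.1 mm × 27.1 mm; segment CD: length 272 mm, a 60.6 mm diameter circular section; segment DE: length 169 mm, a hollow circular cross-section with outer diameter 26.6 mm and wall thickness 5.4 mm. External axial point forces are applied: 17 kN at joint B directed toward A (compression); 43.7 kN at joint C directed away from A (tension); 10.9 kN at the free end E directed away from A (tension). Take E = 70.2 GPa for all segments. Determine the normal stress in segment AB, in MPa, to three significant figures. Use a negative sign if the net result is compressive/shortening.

Internal axial forces (sectioning from the free end, tension +): N_DE = 10.9 kN, N_CD = 10.9 kN, N_BC = 54.6 kN, N_AB = 37.6 kN.
A_AB = 864.8 mm².
σ_AB = N_AB/A_AB = 37600/864.8 = 43.48 MPa.

43.5 MPa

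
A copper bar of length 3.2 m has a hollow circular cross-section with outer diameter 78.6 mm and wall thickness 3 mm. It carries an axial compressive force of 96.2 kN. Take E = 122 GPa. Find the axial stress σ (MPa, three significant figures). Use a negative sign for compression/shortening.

-135 MPa

A = 712.5 mm².
σ = N/A = -96200/712.5 = -135 MPa.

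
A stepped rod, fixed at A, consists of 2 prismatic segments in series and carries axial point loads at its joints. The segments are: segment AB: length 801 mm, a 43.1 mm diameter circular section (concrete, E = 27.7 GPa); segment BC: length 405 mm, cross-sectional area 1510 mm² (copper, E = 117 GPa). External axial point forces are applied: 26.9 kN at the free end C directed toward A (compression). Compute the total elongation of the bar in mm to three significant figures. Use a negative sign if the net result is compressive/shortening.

-0.595 mm

Internal axial forces (sectioning from the free end, tension +): N_BC = -26.9 kN, N_AB = -26.9 kN.
A_AB = 1459 mm².
δ_AB = -26900·801/(1459·27700) = -0.5332 mm
δ_BC = -26900·405/(1510·117000) = -0.06167 mm
δ = Σδ_i = -0.5948 mm.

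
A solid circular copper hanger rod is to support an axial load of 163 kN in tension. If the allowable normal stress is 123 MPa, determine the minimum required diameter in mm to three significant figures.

Required area A ≥ P/σ_allow = 163000/123 = 1325 mm².
For a solid circular section, d ≥ √(4A/π) = 41.08 mm.

41.1 mm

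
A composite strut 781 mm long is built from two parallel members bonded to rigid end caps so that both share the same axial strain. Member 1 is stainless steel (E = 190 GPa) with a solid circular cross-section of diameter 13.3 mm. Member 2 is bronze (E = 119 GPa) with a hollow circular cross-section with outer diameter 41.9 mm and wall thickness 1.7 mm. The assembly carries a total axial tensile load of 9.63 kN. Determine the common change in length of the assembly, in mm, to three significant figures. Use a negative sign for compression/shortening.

0.145 mm

A_1 = 138.9 mm².
A_2 = 214.7 mm².
Equal strain + equilibrium ⇒ each member carries load in proportion to AE: A₁E₁ = 26400000 N, A₂E₂ = 25550000 N, ΣAE = 51950000 N.
δ = PL/ΣAE = 9630·781/51950000 = 0.1448 mm.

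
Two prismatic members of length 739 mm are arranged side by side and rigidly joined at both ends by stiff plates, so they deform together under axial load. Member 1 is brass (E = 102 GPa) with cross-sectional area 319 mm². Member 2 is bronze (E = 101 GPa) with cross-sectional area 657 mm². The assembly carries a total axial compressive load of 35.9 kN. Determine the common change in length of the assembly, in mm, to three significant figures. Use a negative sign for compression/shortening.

-0.268 mm

Equal strain + equilibrium ⇒ each member carries load in proportion to AE: A₁E₁ = 32540000 N, A₂E₂ = 66360000 N, ΣAE = 98900000 N.
δ = PL/ΣAE = -35900·739/98900000 = -0.2683 mm.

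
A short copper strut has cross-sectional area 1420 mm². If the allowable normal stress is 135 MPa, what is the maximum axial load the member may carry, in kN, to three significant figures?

P_max = σ_allow · A = 135 · 1420 = 191700 N = 191.7 kN.

192 kN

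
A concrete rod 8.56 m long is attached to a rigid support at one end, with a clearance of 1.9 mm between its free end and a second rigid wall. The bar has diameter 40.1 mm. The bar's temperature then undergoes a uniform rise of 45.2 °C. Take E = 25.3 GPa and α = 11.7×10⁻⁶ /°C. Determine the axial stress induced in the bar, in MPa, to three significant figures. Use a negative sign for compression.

-7.76 MPa

Free thermal expansion αLΔT = 11.7e-6 · 8560 · 45.2 = 4.527 mm.
The walls engage after the gap closes; constrained expansion = 4.527 − 1.9 = 2.627 mm.
The walls impose strain ε = −(2.627)/8560 = -3.0688e-04; σ = Eε = 25300 · -3.0688e-04 = -7.764 MPa.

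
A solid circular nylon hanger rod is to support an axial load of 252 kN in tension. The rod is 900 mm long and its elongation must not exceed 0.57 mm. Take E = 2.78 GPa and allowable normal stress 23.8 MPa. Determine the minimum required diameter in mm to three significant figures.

Required area A ≥ P/σ_allow = 252000/23.8 = 10590 mm².
For a solid circular section, d ≥ √(4A/π) = 116.1 mm.
Elongation limit: A ≥ PL/(Eδ_allow) = 252000·900/(2780·0.57) = 143100 mm² ⇒ d ≥ 426.9 mm.
The elongation limit governs.

427 mm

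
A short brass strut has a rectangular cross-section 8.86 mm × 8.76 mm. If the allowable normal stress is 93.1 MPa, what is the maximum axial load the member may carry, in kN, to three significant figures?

7.23 kN

A = 77.61 mm².
P_max = σ_allow · A = 93.1 · 77.61 = 7226 N = 7.226 kN.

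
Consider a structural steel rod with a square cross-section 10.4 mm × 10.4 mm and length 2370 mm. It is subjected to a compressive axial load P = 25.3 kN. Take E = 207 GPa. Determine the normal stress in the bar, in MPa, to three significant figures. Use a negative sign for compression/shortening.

-234 MPa

A = 108.2 mm².
σ = N/A = -25300/108.2 = -233.9 MPa.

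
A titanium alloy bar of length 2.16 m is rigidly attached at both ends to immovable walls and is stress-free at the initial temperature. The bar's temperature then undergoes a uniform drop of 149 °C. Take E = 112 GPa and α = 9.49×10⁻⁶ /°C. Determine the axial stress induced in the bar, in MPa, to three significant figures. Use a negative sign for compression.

158 MPa

Free thermal expansion αLΔT = 9.49e-6 · 2160 · -149 = -3.054 mm.
The walls impose strain ε = −(-3.054)/2160 = 1.4140e-03; σ = Eε = 112000 · 1.4140e-03 = 158.4 MPa.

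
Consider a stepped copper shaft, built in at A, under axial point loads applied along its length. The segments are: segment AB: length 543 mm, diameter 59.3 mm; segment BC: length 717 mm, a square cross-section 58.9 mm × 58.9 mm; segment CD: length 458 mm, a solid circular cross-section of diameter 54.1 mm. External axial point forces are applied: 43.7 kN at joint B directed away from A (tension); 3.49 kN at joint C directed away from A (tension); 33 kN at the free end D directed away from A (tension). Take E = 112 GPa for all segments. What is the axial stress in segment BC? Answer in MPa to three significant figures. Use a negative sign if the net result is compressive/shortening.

Internal axial forces (sectioning from the free end, tension +): N_CD = 33 kN, N_BC = 36.49 kN, N_AB = 80.19 kN.
A_BC = 3469 mm².
σ_BC = N_BC/A_BC = 36490/3469 = 10.52 MPa.

10.5 MPa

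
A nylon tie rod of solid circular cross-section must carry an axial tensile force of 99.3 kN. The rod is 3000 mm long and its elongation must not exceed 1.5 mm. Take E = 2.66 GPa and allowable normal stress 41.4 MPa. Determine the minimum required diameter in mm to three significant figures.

308 mm

Required area A ≥ P/σ_allow = 99300/41.4 = 2399 mm².
For a solid circular section, d ≥ √(4A/π) = 55.26 mm.
Elongation limit: A ≥ PL/(Eδ_allow) = 99300·3000/(2660·1.5) = 74660 mm² ⇒ d ≥ 308.3 mm.
The elongation limit governs.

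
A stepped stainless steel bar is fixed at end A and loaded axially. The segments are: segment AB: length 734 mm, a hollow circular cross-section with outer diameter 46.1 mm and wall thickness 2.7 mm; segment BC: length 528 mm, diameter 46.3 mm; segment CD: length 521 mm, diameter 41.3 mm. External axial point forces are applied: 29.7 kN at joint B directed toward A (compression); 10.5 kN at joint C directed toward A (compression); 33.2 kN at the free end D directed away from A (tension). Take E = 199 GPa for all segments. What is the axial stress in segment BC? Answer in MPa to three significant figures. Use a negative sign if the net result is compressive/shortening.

13.5 MPa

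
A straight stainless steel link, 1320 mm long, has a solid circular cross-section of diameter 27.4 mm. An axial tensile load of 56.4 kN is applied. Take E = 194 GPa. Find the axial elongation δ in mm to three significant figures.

A = 589.6 mm².
δ_mech = NL/(AE) = 56400·1320/(589.6·194000) = 0.6508 mm.

0.651 mm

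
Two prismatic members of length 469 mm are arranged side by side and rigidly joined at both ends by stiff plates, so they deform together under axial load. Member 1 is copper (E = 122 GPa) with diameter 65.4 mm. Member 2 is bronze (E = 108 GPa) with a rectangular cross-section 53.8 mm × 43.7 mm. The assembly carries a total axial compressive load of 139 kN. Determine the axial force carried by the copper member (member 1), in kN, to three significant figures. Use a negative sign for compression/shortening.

-85.8 kN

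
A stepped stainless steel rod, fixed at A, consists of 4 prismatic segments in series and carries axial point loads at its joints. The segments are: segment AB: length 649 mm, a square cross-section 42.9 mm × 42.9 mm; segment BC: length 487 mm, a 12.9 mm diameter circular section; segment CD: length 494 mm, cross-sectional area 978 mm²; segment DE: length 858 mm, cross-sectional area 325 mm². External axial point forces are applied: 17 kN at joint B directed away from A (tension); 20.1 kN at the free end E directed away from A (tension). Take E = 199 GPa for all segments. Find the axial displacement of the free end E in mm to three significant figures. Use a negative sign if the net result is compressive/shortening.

0.760 mm

Internal axial forces (sectioning from the free end, tension +): N_DE = 20.1 kN, N_CD = 20.1 kN, N_BC = 20.1 kN, N_AB = 37.1 kN.
A_AB = 1840 mm².
A_BC = 130.7 mm².
δ_AB = 37100·649/(1840·199000) = 0.06574 mm
δ_BC = 20100·487/(130.7·199000) = 0.3764 mm
δ_CD = 20100·494/(978·199000) = 0.05102 mm
δ_DE = 20100·858/(325·199000) = 0.2667 mm
δ = Σδ_i = 0.7598 mm.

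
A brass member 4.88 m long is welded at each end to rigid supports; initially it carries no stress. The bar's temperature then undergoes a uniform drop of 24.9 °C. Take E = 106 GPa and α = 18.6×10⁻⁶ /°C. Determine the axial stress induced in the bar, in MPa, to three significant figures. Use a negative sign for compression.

49.1 MPa

Free thermal expansion αLΔT = 18.6e-6 · 4880 · -24.9 = -2.26 mm.
The walls impose strain ε = −(-2.26)/4880 = 4.6314e-04; σ = Eε = 106000 · 4.6314e-04 = 49.09 MPa.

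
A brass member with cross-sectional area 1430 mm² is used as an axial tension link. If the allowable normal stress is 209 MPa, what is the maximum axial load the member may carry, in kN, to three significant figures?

299 kN

P_max = σ_allow · A = 209 · 1430 = 298900 N = 298.9 kN.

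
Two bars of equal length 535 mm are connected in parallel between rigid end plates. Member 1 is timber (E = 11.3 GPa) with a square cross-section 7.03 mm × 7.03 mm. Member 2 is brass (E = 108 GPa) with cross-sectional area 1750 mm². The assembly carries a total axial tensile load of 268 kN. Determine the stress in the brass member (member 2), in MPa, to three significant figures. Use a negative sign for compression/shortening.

A_1 = 49.42 mm².
Equal strain + equilibrium ⇒ each member carries load in proportion to AE: A₁E₁ = 558500 N, A₂E₂ = 189000000 N, ΣAE = 189600000 N.
σ₂ = P·E₂/ΣAE = 268000·108000/189600000 = 152.7 MPa.

153 MPa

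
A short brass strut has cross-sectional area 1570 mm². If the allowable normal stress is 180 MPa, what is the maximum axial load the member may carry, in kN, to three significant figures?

283 kN

P_max = σ_allow · A = 180 · 1570 = 282600 N = 282.6 kN.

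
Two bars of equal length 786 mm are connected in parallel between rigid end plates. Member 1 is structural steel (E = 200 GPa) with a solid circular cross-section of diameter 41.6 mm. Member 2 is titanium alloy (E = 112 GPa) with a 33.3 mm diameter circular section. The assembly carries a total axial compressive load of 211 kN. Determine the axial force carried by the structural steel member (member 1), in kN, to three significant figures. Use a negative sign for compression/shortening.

-155 kN

A_1 = 1359 mm².
A_2 = 870.9 mm².
Equal strain + equilibrium ⇒ each member carries load in proportion to AE: A₁E₁ = 271800000 N, A₂E₂ = 97540000 N, ΣAE = 369400000 N.
F₁ = P·A₁E₁/ΣAE = -211000·271800000/369400000 = -155300 N.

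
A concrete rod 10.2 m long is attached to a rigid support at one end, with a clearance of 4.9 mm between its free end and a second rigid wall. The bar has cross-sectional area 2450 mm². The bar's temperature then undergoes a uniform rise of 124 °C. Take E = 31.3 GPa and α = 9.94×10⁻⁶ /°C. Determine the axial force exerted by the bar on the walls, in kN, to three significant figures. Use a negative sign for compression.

Free thermal expansion αLΔT = 9.94e-6 · 10200 · 124 = 12.57 mm.
The walls engage after the gap closes; constrained expansion = 12.57 − 4.9 = 7.672 mm.
The walls impose strain ε = −(7.672)/10200 = -7.5217e-04; σ = Eε = 31300 · -7.5217e-04 = -23.54 MPa.
Wall reaction R = σ·A = -23.54·2450 = -57680 N = -57.68 kN.

-57.7 kN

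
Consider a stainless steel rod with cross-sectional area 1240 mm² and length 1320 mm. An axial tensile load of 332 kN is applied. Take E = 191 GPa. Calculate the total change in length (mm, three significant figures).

1.85 mm

δ_mech = NL/(AE) = 332000·1320/(1240·191000) = 1.85 mm.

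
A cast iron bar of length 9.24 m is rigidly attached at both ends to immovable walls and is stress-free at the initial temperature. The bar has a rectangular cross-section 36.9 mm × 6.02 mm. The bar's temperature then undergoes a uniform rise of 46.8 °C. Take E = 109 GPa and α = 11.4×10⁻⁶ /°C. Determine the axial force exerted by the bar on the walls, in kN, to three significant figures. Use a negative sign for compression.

-12.9 kN

Free thermal expansion αLΔT = 11.4e-6 · 9240 · 46.8 = 4.93 mm.
The walls impose strain ε = −(4.93)/9240 = -5.3352e-04; σ = Eε = 109000 · -5.3352e-04 = -58.15 MPa.
Wall reaction R = σ·A = -58.15·222.1 = -12920 N = -12.92 kN.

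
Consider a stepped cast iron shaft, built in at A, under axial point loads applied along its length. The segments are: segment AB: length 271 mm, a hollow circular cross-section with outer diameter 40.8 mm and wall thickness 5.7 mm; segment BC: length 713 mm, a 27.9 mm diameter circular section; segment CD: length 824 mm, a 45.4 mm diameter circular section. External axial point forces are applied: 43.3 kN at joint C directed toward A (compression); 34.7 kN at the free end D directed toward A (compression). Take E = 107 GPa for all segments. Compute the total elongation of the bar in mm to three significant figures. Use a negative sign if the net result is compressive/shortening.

-1.33 mm

Internal axial forces (sectioning from the free end, tension +): N_CD = -34.7 kN, N_BC = -78 kN, N_AB = -78 kN.
A_AB = 628.5 mm².
A_BC = 611.4 mm².
A_CD = 1619 mm².
δ_AB = -78000·271/(628.5·107000) = -0.3143 mm
δ_BC = -78000·713/(611.4·107000) = -0.8502 mm
δ_CD = -34700·824/(1619·107000) = -0.1651 mm
δ = Σδ_i = -1.33 mm.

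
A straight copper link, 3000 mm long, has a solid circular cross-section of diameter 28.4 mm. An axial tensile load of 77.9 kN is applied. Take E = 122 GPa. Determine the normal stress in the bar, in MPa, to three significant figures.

A = 633.5 mm².
σ = N/A = 77900/633.5 = 123 MPa.

123 MPa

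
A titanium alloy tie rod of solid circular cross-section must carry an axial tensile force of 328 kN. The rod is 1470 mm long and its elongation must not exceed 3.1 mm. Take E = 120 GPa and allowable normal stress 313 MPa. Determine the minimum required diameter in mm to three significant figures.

Required area A ≥ P/σ_allow = 328000/313 = 1048 mm².
For a solid circular section, d ≥ √(4A/π) = 36.53 mm.
Elongation limit: A ≥ PL/(Eδ_allow) = 328000·1470/(120000·3.1) = 1296 mm² ⇒ d ≥ 40.62 mm.
The elongation limit governs.

40.6 mm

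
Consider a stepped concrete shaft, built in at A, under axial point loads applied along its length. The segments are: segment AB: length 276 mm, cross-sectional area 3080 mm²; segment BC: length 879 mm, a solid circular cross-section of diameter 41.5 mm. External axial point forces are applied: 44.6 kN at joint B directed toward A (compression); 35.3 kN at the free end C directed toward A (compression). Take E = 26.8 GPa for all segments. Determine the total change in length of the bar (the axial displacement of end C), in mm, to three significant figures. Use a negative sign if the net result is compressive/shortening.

Internal axial forces (sectioning from the free end, tension +): N_BC = -35.3 kN, N_AB = -79.9 kN.
A_BC = 1353 mm².
δ_AB = -79900·276/(3080·26800) = -0.2672 mm
δ_BC = -35300·879/(1353·26800) = -0.8559 mm
δ = Σδ_i = -1.123 mm.

-1.12 mm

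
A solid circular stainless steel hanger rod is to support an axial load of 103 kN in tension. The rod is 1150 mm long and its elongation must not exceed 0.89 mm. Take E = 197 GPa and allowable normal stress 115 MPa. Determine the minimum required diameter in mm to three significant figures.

33.8 mm

Required area A ≥ P/σ_allow = 103000/115 = 895.7 mm².
For a solid circular section, d ≥ √(4A/π) = 33.77 mm.
Elongation limit: A ≥ PL/(Eδ_allow) = 103000·1150/(197000·0.89) = 675.6 mm² ⇒ d ≥ 29.33 mm.
The stress limit governs.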